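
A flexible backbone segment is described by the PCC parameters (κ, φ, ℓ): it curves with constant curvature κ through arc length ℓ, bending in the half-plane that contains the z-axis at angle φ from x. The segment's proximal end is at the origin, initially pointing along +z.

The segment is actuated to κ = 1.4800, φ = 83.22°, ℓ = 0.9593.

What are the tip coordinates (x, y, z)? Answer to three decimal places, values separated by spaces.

0.068 0.570 0.668

θ = κ·ℓ = 1.4800 × 0.9593 = 1.41976 rad
ρ = (1 − cos θ)/κ = (1 − 0.15046)/1.4800 = 0.57401
z = sin θ / κ = 0.98862/1.4800 = 0.66798
x = ρ cos φ = 0.57401 × cos(83.22°) = 0.06777
y = ρ sin φ = 0.57401 × sin(83.22°) = 0.57000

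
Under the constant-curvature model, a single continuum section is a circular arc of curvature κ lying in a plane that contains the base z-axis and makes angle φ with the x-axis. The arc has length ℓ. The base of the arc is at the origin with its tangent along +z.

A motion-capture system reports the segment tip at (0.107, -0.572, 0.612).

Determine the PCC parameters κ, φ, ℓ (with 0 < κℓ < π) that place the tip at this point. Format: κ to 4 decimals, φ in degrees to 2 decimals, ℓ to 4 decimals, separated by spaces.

ρ = √(x²+y²) = √(0.107² + -0.572²) = 0.58192
φ = atan2(y, x) mod 360° = atan2(-0.572, 0.107) = 280.5955°
|p|² = ρ² + z² = 0.58192² + 0.612² = 0.71318
κ = 2ρ / |p|² = 2×0.58192 / 0.71318 = 1.63191
θ = 2·atan2(ρ, z) = 2·atan2(0.58192, 0.612) = 1.52042 rad
ℓ = θ/κ = 1.52042/1.63191 = 0.93168

1.6319 280.60 0.9317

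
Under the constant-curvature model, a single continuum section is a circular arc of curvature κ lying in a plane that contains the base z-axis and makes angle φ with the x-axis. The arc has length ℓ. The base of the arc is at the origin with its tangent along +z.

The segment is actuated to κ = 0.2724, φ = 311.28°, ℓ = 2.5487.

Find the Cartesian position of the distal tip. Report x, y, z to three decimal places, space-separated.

0.561 -0.639 2.349

θ = κ·ℓ = 0.2724 × 2.5487 = 0.69427 rad
ρ = (1 − cos θ)/κ = (1 − 0.76852)/0.2724 = 0.84977
z = sin θ / κ = 0.63982/0.2724 = 2.34883
x = ρ cos φ = 0.84977 × cos(311.28°) = 0.56062
y = ρ sin φ = 0.84977 × sin(311.28°) = -0.63859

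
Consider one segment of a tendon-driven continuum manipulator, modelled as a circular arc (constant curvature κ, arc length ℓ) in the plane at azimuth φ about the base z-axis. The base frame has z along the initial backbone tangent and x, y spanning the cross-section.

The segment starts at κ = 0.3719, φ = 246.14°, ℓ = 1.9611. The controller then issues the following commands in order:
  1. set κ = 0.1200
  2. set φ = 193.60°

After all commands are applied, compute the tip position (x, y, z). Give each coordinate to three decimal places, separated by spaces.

initial: κ=0.3719, φ=246.14°, ℓ=1.9611
cmd 1: set κ=0.1200 → (κ,φ,ℓ)=(0.1200,246.14°,1.9611) → tip=(-0.0929,-0.2101,1.9430)
cmd 2: set φ=193.60° → (κ,φ,ℓ)=(0.1200,193.60°,1.9611) → tip=(-0.2233,-0.0540,1.9430)

-0.223 -0.054 1.943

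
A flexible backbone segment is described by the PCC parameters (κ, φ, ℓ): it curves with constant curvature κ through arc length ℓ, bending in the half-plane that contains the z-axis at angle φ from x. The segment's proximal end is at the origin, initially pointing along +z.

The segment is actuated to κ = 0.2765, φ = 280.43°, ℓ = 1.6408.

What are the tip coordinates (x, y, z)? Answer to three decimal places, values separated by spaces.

θ = κ·ℓ = 0.2765 × 1.6408 = 0.45368 rad
ρ = (1 − cos θ)/κ = (1 − 0.89884)/0.2765 = 0.36586
z = sin θ / κ = 0.43828/0.2765 = 1.58509
x = ρ cos φ = 0.36586 × cos(280.43°) = 0.06623
y = ρ sin φ = 0.36586 × sin(280.43°) = -0.35981

0.066 -0.360 1.585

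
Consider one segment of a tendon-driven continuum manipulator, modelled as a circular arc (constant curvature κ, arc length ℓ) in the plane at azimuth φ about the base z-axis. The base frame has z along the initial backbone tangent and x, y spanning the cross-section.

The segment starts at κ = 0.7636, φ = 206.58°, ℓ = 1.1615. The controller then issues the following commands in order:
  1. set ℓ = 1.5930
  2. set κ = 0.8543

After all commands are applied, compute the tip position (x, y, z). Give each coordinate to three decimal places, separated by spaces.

initial: κ=0.7636, φ=206.58°, ℓ=1.1615
cmd 1: set ℓ=1.5930 → (κ,φ,ℓ)=(0.7636,206.58°,1.5930) → tip=(-0.7648,-0.3826,1.2282)
cmd 2: set κ=0.8543 → (κ,φ,ℓ)=(0.8543,206.58°,1.5930) → tip=(-0.8287,-0.4146,1.1449)

-0.829 -0.415 1.145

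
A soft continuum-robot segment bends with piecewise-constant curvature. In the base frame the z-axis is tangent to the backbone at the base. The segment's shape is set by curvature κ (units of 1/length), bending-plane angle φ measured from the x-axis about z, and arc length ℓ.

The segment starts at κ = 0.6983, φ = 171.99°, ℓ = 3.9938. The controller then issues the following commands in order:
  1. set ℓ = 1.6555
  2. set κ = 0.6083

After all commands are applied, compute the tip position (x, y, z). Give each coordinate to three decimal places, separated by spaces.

-0.758 0.107 1.390

initial: κ=0.6983, φ=171.99°, ℓ=3.9938
cmd 1: set ℓ=1.6555 → (κ,φ,ℓ)=(0.6983,171.99°,1.6555) → tip=(-0.8466,0.1191,1.3106)
cmd 2: set κ=0.6083 → (κ,φ,ℓ)=(0.6083,171.99°,1.6555) → tip=(-0.7580,0.1067,1.3895)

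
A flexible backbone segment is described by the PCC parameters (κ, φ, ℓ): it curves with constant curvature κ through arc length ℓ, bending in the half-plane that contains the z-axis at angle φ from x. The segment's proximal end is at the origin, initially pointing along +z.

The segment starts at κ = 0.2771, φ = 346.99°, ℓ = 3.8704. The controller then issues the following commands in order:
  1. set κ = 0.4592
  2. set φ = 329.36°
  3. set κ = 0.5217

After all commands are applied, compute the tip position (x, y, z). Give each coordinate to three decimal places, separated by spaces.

initial: κ=0.2771, φ=346.99°, ℓ=3.8704
cmd 1: set κ=0.4592 → (κ,φ,ℓ)=(0.4592,346.99°,3.8704) → tip=(2.5568,-0.5908,2.1314)
cmd 2: set φ=329.36° → (κ,φ,ℓ)=(0.4592,329.36°,3.8704) → tip=(2.2578,-1.3374,2.1314)
cmd 3: set κ=0.5217 → (κ,φ,ℓ)=(0.5217,329.36°,3.8704) → tip=(2.3642,-1.4004,1.7273)

2.364 -1.400 1.727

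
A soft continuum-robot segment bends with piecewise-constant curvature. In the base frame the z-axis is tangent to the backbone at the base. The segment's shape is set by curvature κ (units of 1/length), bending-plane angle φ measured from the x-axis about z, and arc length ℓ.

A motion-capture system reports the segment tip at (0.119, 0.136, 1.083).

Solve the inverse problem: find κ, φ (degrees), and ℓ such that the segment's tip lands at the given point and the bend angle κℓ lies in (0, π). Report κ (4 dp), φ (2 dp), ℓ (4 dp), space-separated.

0.2998 48.81 1.1030

ρ = √(x²+y²) = √(0.119² + 0.136²) = 0.18071
φ = atan2(y, x) mod 360° = atan2(0.136, 0.119) = 48.8141°
|p|² = ρ² + z² = 0.18071² + 1.083² = 1.20555
κ = 2ρ / |p|² = 2×0.18071 / 1.20555 = 0.29980
θ = 2·atan2(ρ, z) = 2·atan2(0.18071, 1.083) = 0.33068 rad
ℓ = θ/κ = 0.33068/0.29980 = 1.10299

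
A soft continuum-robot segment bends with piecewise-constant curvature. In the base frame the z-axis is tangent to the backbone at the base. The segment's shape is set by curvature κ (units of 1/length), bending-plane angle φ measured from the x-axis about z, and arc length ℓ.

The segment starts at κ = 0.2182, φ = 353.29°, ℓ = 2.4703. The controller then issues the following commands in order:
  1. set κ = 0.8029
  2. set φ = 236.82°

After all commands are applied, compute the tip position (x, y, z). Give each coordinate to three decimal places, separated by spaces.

initial: κ=0.2182, φ=353.29°, ℓ=2.4703
cmd 1: set κ=0.8029 → (κ,φ,ℓ)=(0.8029,353.29°,2.4703) → tip=(1.7330,-0.2039,1.1410)
cmd 2: set φ=236.82° → (κ,φ,ℓ)=(0.8029,236.82°,2.4703) → tip=(-0.9549,-1.4604,1.1410)

-0.955 -1.460 1.141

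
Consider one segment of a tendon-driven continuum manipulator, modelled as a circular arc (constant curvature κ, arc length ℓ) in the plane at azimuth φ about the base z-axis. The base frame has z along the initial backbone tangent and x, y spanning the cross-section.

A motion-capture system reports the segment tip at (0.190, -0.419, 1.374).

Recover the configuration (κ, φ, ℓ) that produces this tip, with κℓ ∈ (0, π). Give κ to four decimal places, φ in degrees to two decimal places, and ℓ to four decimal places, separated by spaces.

0.4383 294.39 1.4745

ρ = √(x²+y²) = √(0.190² + -0.419²) = 0.46007
φ = atan2(y, x) mod 360° = atan2(-0.419, 0.190) = 294.3924°
|p|² = ρ² + z² = 0.46007² + 1.374² = 2.09954
κ = 2ρ / |p|² = 2×0.46007 / 2.09954 = 0.43826
θ = 2·atan2(ρ, z) = 2·atan2(0.46007, 1.374) = 0.64621 rad
ℓ = θ/κ = 0.64621/0.43826 = 1.47450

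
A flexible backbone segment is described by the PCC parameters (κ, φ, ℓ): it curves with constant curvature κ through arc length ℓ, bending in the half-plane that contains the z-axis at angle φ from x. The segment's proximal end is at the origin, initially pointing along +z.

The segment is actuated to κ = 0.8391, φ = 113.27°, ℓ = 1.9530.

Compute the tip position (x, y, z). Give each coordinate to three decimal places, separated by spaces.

θ = κ·ℓ = 0.8391 × 1.9530 = 1.63876 rad
ρ = (1 − cos θ)/κ = (1 − -0.06791)/0.8391 = 1.27269
z = sin θ / κ = 0.99769/0.8391 = 1.18900
x = ρ cos φ = 1.27269 × cos(113.27°) = -0.50279
y = ρ sin φ = 1.27269 × sin(113.27°) = 1.16916

-0.503 1.169 1.189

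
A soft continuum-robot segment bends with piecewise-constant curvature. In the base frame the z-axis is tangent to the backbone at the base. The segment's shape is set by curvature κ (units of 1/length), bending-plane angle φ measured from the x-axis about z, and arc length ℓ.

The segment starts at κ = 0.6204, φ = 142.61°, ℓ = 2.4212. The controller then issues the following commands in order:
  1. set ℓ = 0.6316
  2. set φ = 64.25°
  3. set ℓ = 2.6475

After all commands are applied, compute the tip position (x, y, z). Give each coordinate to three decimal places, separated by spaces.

0.750 1.556 1.608

initial: κ=0.6204, φ=142.61°, ℓ=2.4212
cmd 1: set ℓ=0.6316 → (κ,φ,ℓ)=(0.6204,142.61°,0.6316) → tip=(-0.0971,0.0742,0.6156)
cmd 2: set φ=64.25° → (κ,φ,ℓ)=(0.6204,64.25°,0.6316) → tip=(0.0531,0.1100,0.6156)
cmd 3: set ℓ=2.6475 → (κ,φ,ℓ)=(0.6204,64.25°,2.6475) → tip=(0.7504,1.5558,1.6077)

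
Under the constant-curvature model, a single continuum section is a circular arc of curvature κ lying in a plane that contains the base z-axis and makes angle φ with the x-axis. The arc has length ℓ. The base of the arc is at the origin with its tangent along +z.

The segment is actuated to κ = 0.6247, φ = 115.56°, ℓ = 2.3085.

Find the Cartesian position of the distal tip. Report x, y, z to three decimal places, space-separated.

θ = κ·ℓ = 0.6247 × 2.3085 = 1.44212 rad
ρ = (1 − cos θ)/κ = (1 − 0.12832)/0.6247 = 1.39536
z = sin θ / κ = 0.99173/0.6247 = 1.58753
x = ρ cos φ = 1.39536 × cos(115.56°) = -0.60203
y = ρ sin φ = 1.39536 × sin(115.56°) = 1.25880

-0.602 1.259 1.588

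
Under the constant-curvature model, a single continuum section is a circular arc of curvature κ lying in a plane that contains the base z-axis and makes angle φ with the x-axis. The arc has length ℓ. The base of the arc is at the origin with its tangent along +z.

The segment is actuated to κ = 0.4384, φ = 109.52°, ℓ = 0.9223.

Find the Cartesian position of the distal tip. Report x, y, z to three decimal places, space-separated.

-0.061 0.173 0.897

θ = κ·ℓ = 0.4384 × 0.9223 = 0.40434 rad
ρ = (1 − cos θ)/κ = (1 − 0.91936)/0.4384 = 0.18393
z = sin θ / κ = 0.39341/0.4384 = 0.89737
x = ρ cos φ = 0.18393 × cos(109.52°) = -0.06146
y = ρ sin φ = 0.18393 × sin(109.52°) = 0.17336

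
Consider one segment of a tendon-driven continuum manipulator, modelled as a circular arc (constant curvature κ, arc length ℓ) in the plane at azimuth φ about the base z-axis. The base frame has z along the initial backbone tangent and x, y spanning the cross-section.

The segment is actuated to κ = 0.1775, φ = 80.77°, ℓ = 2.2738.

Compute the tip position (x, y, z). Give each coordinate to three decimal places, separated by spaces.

0.073 0.447 2.213

θ = κ·ℓ = 0.1775 × 2.2738 = 0.40360 rad
ρ = (1 − cos θ)/κ = (1 − 0.91965)/0.1775 = 0.45266
z = sin θ / κ = 0.39273/0.1775 = 2.21257
x = ρ cos φ = 0.45266 × cos(80.77°) = 0.07261
y = ρ sin φ = 0.45266 × sin(80.77°) = 0.44680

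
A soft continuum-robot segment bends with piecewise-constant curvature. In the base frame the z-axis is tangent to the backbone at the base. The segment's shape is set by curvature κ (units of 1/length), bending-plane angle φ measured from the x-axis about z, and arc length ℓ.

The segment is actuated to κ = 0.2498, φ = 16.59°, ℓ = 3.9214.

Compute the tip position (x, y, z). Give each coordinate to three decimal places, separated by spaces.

1.698 0.506 3.324

θ = κ·ℓ = 0.2498 × 3.9214 = 0.97957 rad
ρ = (1 − cos θ)/κ = (1 − 0.55738)/0.2498 = 1.77188
z = sin θ / κ = 0.83026/0.2498 = 3.32368
x = ρ cos φ = 1.77188 × cos(16.59°) = 1.69813
y = ρ sin φ = 1.77188 × sin(16.59°) = 0.50591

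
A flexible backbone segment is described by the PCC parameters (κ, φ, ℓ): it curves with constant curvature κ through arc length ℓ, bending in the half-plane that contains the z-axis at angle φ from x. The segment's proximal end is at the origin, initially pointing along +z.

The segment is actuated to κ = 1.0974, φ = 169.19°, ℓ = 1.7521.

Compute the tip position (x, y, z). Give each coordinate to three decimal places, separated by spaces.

θ = κ·ℓ = 1.0974 × 1.7521 = 1.92275 rad
ρ = (1 − cos θ)/κ = (1 − -0.34474)/1.0974 = 1.22538
z = sin θ / κ = 0.93870/1.0974 = 0.85538
x = ρ cos φ = 1.22538 × cos(169.19°) = -1.20364
y = ρ sin φ = 1.22538 × sin(169.19°) = 0.22982

-1.204 0.230 0.855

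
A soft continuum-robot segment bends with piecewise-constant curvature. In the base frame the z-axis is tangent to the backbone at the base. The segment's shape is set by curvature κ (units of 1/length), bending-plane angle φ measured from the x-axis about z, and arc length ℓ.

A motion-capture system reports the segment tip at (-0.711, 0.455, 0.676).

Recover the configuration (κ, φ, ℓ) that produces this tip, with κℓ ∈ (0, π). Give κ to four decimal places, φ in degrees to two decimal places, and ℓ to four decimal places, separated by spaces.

ρ = √(x²+y²) = √(-0.711² + 0.455²) = 0.84412
φ = atan2(y, x) mod 360° = atan2(0.455, -0.711) = 147.3830°
|p|² = ρ² + z² = 0.84412² + 0.676² = 1.16952
κ = 2ρ / |p|² = 2×0.84412 / 1.16952 = 1.44354
θ = 2·atan2(ρ, z) = 2·atan2(0.84412, 0.676) = 1.79110 rad
ℓ = θ/κ = 1.79110/1.44354 = 1.24077

1.4435 147.38 1.2408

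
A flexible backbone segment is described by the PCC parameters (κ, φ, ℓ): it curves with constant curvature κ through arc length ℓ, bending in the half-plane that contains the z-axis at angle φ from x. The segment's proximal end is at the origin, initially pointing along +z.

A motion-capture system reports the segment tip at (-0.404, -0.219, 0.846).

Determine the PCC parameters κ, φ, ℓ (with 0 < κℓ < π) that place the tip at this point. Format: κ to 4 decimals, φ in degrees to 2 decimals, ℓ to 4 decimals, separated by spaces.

ρ = √(x²+y²) = √(-0.404² + -0.219²) = 0.45954
φ = atan2(y, x) mod 360° = atan2(-0.219, -0.404) = 208.4612°
|p|² = ρ² + z² = 0.45954² + 0.846² = 0.92689
κ = 2ρ / |p|² = 2×0.45954 / 0.92689 = 0.99157
θ = 2·atan2(ρ, z) = 2·atan2(0.45954, 0.846) = 0.99520 rad
ℓ = θ/κ = 0.99520/0.99157 = 1.00366

0.9916 208.46 1.0037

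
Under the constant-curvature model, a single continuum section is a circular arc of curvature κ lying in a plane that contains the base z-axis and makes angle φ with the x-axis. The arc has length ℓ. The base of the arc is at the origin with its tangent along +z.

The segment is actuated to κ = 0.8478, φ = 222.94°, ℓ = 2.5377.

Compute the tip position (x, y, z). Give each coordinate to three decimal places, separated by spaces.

-1.337 -1.244 0.986

θ = κ·ℓ = 0.8478 × 2.5377 = 2.15146 rad
ρ = (1 − cos θ)/κ = (1 − -0.54858)/0.8478 = 1.82659
z = sin θ / κ = 0.83610/0.8478 = 0.98620
x = ρ cos φ = 1.82659 × cos(222.94°) = -1.33719
y = ρ sin φ = 1.82659 × sin(222.94°) = -1.24433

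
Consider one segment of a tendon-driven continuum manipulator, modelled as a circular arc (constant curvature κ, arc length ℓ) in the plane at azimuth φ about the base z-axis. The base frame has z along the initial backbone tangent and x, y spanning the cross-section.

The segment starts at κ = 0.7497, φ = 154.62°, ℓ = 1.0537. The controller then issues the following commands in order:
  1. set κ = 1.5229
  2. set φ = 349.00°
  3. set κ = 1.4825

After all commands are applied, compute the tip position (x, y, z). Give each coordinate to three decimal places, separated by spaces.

0.656 -0.128 0.675

initial: κ=0.7497, φ=154.62°, ℓ=1.0537
cmd 1: set κ=1.5229 → (κ,φ,ℓ)=(1.5229,154.62°,1.0537) → tip=(-0.6134,0.2910,0.6563)
cmd 2: set φ=349.00° → (κ,φ,ℓ)=(1.5229,349.00°,1.0537) → tip=(0.6664,-0.1295,0.6563)
cmd 3: set κ=1.4825 → (κ,φ,ℓ)=(1.4825,349.00°,1.0537) → tip=(0.6564,-0.1276,0.6745)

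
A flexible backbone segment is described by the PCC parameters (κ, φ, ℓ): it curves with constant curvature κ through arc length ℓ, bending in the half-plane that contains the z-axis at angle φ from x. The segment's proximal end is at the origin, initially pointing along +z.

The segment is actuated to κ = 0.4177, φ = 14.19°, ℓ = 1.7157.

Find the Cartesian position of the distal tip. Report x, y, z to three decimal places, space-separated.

0.571 0.144 1.573

θ = κ·ℓ = 0.4177 × 1.7157 = 0.71665 rad
ρ = (1 − cos θ)/κ = (1 − 0.75401)/0.4177 = 0.58891
z = sin θ / κ = 0.65686/0.4177 = 1.57257
x = ρ cos φ = 0.58891 × cos(14.19°) = 0.57094
y = ρ sin φ = 0.58891 × sin(14.19°) = 0.14436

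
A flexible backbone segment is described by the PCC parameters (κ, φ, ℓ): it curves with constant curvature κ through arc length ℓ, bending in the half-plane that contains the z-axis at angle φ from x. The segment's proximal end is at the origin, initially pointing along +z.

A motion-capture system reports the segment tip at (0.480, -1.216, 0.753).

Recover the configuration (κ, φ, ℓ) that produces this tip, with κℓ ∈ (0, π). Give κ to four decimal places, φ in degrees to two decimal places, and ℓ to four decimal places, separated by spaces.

ρ = √(x²+y²) = √(0.480² + -1.216²) = 1.30731
φ = atan2(y, x) mod 360° = atan2(-1.216, 0.480) = 291.5410°
|p|² = ρ² + z² = 1.30731² + 0.753² = 2.27607
κ = 2ρ / |p|² = 2×1.30731 / 2.27607 = 1.14874
θ = 2·atan2(ρ, z) = 2·atan2(1.30731, 0.753) = 2.09643 rad
ℓ = θ/κ = 2.09643/1.14874 = 1.82498

1.1487 291.54 1.8250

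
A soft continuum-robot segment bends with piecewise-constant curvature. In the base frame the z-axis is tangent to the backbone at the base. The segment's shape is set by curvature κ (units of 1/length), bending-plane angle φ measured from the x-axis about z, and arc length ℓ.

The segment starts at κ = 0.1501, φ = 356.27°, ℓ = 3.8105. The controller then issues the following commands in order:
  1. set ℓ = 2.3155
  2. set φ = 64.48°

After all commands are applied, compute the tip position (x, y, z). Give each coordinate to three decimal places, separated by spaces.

initial: κ=0.1501, φ=356.27°, ℓ=3.8105
cmd 1: set ℓ=2.3155 → (κ,φ,ℓ)=(0.1501,356.27°,2.3155) → tip=(0.3975,-0.0259,2.2692)
cmd 2: set φ=64.48° → (κ,φ,ℓ)=(0.1501,64.48°,2.3155) → tip=(0.1716,0.3595,2.2692)

0.172 0.359 2.269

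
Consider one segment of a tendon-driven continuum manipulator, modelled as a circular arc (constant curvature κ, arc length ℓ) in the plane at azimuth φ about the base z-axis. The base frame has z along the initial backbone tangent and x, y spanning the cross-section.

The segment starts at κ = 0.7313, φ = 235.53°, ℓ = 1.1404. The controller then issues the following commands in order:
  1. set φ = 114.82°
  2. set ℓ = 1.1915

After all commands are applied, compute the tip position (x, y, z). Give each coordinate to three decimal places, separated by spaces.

initial: κ=0.7313, φ=235.53°, ℓ=1.1404
cmd 1: set φ=114.82° → (κ,φ,ℓ)=(0.7313,114.82°,1.1404) → tip=(-0.1883,0.4072,1.0127)
cmd 2: set ℓ=1.1915 → (κ,φ,ℓ)=(0.7313,114.82°,1.1915) → tip=(-0.2045,0.4421,1.0463)

-0.204 0.442 1.046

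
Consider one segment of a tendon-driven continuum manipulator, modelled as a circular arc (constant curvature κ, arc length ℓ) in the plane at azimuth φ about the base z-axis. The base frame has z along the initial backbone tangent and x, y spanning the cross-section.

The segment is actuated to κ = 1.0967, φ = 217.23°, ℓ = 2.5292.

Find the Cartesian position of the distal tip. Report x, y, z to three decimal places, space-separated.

-1.403 -1.066 0.328

θ = κ·ℓ = 1.0967 × 2.5292 = 2.77377 rad
ρ = (1 − cos θ)/κ = (1 − -0.93311)/1.0967 = 1.76266
z = sin θ / κ = 0.35958/1.0967 = 0.32788
x = ρ cos φ = 1.76266 × cos(217.23°) = -1.40346
y = ρ sin φ = 1.76266 × sin(217.23°) = -1.06644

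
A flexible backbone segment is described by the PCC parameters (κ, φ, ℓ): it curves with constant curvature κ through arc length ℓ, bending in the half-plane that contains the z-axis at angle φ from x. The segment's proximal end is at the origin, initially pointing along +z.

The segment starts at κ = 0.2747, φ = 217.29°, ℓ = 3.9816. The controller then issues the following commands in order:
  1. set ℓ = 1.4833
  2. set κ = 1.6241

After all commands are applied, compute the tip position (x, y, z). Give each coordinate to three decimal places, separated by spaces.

-0.854 -0.650 0.412

initial: κ=0.2747, φ=217.29°, ℓ=3.9816
cmd 1: set ℓ=1.4833 → (κ,φ,ℓ)=(0.2747,217.29°,1.4833) → tip=(-0.2371,-0.1806,1.4426)
cmd 2: set κ=1.6241 → (κ,φ,ℓ)=(1.6241,217.29°,1.4833) → tip=(-0.8540,-0.6504,0.4118)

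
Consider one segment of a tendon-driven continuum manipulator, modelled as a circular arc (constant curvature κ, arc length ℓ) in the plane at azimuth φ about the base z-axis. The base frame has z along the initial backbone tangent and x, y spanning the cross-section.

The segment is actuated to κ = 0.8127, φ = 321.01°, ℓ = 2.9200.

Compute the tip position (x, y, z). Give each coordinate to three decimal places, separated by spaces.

1.644 -1.331 0.855

θ = κ·ℓ = 0.8127 × 2.9200 = 2.37308 rad
ρ = (1 − cos θ)/κ = (1 − -0.71895)/0.8127 = 2.11511
z = sin θ / κ = 0.69506/0.8127 = 0.85525
x = ρ cos φ = 2.11511 × cos(321.01°) = 1.64398
y = ρ sin φ = 2.11511 × sin(321.01°) = -1.33079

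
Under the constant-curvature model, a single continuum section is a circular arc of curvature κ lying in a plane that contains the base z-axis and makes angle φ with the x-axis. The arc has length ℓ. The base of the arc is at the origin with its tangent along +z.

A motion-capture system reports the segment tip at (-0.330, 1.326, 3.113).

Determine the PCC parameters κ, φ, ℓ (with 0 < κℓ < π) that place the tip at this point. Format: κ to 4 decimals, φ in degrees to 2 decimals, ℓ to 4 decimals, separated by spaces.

0.2365 103.98 3.4986

ρ = √(x²+y²) = √(-0.330² + 1.326²) = 1.36645
φ = atan2(y, x) mod 360° = atan2(1.326, -0.330) = 103.9752°
|p|² = ρ² + z² = 1.36645² + 3.113² = 11.55795
κ = 2ρ / |p|² = 2×1.36645 / 11.55795 = 0.23645
θ = 2·atan2(ρ, z) = 2·atan2(1.36645, 3.113) = 0.82725 rad
ℓ = θ/κ = 0.82725/0.23645 = 3.49861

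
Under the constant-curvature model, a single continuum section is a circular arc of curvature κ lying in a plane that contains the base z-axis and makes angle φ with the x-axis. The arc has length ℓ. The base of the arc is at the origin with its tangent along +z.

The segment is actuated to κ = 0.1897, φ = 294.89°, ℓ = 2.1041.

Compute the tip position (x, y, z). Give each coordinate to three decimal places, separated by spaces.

0.174 -0.376 2.049

θ = κ·ℓ = 0.1897 × 2.1041 = 0.39915 rad
ρ = (1 − cos θ)/κ = (1 − 0.92139)/0.1897 = 0.41438
z = sin θ / κ = 0.38863/0.1897 = 2.04867
x = ρ cos φ = 0.41438 × cos(294.89°) = 0.17440
y = ρ sin φ = 0.41438 × sin(294.89°) = -0.37589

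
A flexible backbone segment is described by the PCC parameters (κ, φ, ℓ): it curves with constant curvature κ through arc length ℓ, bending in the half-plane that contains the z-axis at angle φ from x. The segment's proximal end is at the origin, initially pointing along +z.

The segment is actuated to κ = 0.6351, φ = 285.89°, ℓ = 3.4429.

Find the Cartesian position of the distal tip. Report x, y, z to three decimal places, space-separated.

θ = κ·ℓ = 0.6351 × 3.4429 = 2.18659 rad
ρ = (1 − cos θ)/κ = (1 − -0.57760)/0.6351 = 2.48402
z = sin θ / κ = 0.81632/0.6351 = 1.28534
x = ρ cos φ = 2.48402 × cos(285.89°) = 0.68010
y = ρ sin φ = 2.48402 × sin(285.89°) = -2.38911

0.680 -2.389 1.285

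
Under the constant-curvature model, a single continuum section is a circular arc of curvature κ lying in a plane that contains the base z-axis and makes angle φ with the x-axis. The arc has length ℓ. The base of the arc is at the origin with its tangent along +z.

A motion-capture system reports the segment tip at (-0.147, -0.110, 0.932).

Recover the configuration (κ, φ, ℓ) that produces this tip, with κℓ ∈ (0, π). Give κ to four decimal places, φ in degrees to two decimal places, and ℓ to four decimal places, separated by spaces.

ρ = √(x²+y²) = √(-0.147² + -0.110²) = 0.18360
φ = atan2(y, x) mod 360° = atan2(-0.110, -0.147) = 216.8075°
|p|² = ρ² + z² = 0.18360² + 0.932² = 0.90233
κ = 2ρ / |p|² = 2×0.18360 / 0.90233 = 0.40695
θ = 2·atan2(ρ, z) = 2·atan2(0.18360, 0.932) = 0.38901 rad
ℓ = θ/κ = 0.38901/0.40695 = 0.95593

0.4069 216.81 0.9559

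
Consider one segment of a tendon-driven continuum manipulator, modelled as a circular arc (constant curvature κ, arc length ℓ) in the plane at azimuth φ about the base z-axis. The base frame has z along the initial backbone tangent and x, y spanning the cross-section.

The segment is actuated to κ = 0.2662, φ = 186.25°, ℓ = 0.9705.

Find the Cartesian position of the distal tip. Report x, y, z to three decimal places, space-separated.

θ = κ·ℓ = 0.2662 × 0.9705 = 0.25835 rad
ρ = (1 − cos θ)/κ = (1 − 0.96681)/0.2662 = 0.12467
z = sin θ / κ = 0.25548/0.2662 = 0.95974
x = ρ cos φ = 0.12467 × cos(186.25°) = -0.12393
y = ρ sin φ = 0.12467 × sin(186.25°) = -0.01357

-0.124 -0.014 0.960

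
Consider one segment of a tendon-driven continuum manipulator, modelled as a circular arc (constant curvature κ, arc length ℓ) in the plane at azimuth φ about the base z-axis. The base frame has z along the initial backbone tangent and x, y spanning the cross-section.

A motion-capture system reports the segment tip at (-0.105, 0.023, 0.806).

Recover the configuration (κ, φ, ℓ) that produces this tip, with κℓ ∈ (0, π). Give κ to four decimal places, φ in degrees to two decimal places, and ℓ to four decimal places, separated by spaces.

ρ = √(x²+y²) = √(-0.105² + 0.023²) = 0.10749
φ = atan2(y, x) mod 360° = atan2(0.023, -0.105) = 167.6446°
|p|² = ρ² + z² = 0.10749² + 0.806² = 0.66119
κ = 2ρ / |p|² = 2×0.10749 / 0.66119 = 0.32514
θ = 2·atan2(ρ, z) = 2·atan2(0.10749, 0.806) = 0.26516 rad
ℓ = θ/κ = 0.26516/0.32514 = 0.81552

0.3251 167.64 0.8155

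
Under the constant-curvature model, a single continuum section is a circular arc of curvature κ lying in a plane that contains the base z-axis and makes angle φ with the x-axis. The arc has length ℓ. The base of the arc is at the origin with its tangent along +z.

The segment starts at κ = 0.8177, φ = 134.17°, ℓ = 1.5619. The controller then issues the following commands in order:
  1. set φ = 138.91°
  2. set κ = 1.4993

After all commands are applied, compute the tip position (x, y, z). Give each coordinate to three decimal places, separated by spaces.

initial: κ=0.8177, φ=134.17°, ℓ=1.5619
cmd 1: set φ=138.91° → (κ,φ,ℓ)=(0.8177,138.91°,1.5619) → tip=(-0.6549,0.5711,1.1706)
cmd 2: set κ=1.4993 → (κ,φ,ℓ)=(1.4993,138.91°,1.5619) → tip=(-0.8530,0.7438,0.4784)

-0.853 0.744 0.478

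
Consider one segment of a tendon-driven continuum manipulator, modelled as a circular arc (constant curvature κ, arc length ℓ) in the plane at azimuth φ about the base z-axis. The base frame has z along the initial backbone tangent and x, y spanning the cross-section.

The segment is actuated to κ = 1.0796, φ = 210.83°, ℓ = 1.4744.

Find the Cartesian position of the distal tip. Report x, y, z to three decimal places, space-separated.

-0.812 -0.485 0.926

θ = κ·ℓ = 1.0796 × 1.4744 = 1.59176 rad
ρ = (1 − cos θ)/κ = (1 − -0.02096)/1.0796 = 0.94569
z = sin θ / κ = 0.99978/1.0796 = 0.92607
x = ρ cos φ = 0.94569 × cos(210.83°) = -0.81205
y = ρ sin φ = 0.94569 × sin(210.83°) = -0.48466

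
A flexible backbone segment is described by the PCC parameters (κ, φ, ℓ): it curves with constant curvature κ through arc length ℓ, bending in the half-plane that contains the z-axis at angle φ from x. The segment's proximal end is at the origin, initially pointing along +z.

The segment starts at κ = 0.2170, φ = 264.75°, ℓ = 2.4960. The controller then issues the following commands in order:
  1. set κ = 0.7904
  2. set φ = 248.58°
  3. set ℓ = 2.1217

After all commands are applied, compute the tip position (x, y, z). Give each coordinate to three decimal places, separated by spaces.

initial: κ=0.2170, φ=264.75°, ℓ=2.4960
cmd 1: set κ=0.7904 → (κ,φ,ℓ)=(0.7904,264.75°,2.4960) → tip=(-0.1611,-1.7529,1.1643)
cmd 2: set φ=248.58° → (κ,φ,ℓ)=(0.7904,248.58°,2.4960) → tip=(-0.6428,-1.6387,1.1643)
cmd 3: set ℓ=2.1217 → (κ,φ,ℓ)=(0.7904,248.58°,2.1217) → tip=(-0.5110,-1.3026,1.2581)

-0.511 -1.303 1.258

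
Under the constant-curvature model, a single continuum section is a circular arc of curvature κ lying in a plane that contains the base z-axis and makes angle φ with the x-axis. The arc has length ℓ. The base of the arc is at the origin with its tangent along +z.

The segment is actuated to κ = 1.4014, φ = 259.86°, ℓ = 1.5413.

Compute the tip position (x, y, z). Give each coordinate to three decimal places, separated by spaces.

θ = κ·ℓ = 1.4014 × 1.5413 = 2.15998 rad
ρ = (1 − cos θ)/κ = (1 − -0.55568)/1.4014 = 1.11009
z = sin θ / κ = 0.83140/1.4014 = 0.59326
x = ρ cos φ = 1.11009 × cos(259.86°) = -0.19544
y = ρ sin φ = 1.11009 × sin(259.86°) = -1.09275

-0.195 -1.093 0.593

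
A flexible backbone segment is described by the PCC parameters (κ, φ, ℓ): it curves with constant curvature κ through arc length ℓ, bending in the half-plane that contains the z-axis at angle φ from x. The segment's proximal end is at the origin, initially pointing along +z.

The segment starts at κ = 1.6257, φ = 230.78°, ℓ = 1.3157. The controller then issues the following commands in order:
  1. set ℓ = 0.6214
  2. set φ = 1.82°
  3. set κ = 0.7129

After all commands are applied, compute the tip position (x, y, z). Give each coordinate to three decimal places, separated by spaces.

initial: κ=1.6257, φ=230.78°, ℓ=1.3157
cmd 1: set ℓ=0.6214 → (κ,φ,ℓ)=(1.6257,230.78°,0.6214) → tip=(-0.1821,-0.2232,0.5210)
cmd 2: set φ=1.82° → (κ,φ,ℓ)=(1.6257,1.82°,0.6214) → tip=(0.2879,0.0091,0.5210)
cmd 3: set κ=0.7129 → (κ,φ,ℓ)=(0.7129,1.82°,0.6214) → tip=(0.1353,0.0043,0.6013)

0.135 0.004 0.601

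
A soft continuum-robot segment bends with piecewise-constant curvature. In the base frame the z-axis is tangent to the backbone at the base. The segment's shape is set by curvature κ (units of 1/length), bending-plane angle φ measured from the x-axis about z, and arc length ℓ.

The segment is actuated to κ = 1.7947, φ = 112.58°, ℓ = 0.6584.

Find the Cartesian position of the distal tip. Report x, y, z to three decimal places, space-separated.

-0.133 0.319 0.516

θ = κ·ℓ = 1.7947 × 0.6584 = 1.18163 rad
ρ = (1 − cos θ)/κ = (1 − 0.37942)/1.7947 = 0.34579
z = sin θ / κ = 0.92523/1.7947 = 0.51553
x = ρ cos φ = 0.34579 × cos(112.58°) = -0.13277
y = ρ sin φ = 0.34579 × sin(112.58°) = 0.31928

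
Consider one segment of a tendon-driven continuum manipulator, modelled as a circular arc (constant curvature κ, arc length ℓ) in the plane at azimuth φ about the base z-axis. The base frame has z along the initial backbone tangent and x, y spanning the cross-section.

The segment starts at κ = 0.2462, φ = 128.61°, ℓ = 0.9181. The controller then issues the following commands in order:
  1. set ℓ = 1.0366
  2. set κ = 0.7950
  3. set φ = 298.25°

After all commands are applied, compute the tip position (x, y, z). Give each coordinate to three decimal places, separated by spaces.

0.191 -0.355 0.923

initial: κ=0.2462, φ=128.61°, ℓ=0.9181
cmd 1: set ℓ=1.0366 → (κ,φ,ℓ)=(0.2462,128.61°,1.0366) → tip=(-0.0821,0.1028,1.0254)
cmd 2: set κ=0.7950 → (κ,φ,ℓ)=(0.7950,128.61°,1.0366) → tip=(-0.2518,0.3153,0.9232)
cmd 3: set φ=298.25° → (κ,φ,ℓ)=(0.7950,298.25°,1.0366) → tip=(0.1910,-0.3554,0.9232)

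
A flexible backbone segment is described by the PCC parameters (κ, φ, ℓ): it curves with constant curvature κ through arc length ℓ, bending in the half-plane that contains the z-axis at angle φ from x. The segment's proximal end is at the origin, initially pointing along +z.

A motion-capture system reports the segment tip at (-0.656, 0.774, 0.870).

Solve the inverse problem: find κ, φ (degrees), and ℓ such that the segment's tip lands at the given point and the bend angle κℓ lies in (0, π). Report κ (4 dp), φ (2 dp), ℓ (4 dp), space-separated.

ρ = √(x²+y²) = √(-0.656² + 0.774²) = 1.01460
φ = atan2(y, x) mod 360° = atan2(0.774, -0.656) = 130.2828°
|p|² = ρ² + z² = 1.01460² + 0.870² = 1.78631
κ = 2ρ / |p|² = 2×1.01460 / 1.78631 = 1.13597
θ = 2·atan2(ρ, z) = 2·atan2(1.01460, 0.870) = 1.72395 rad
ℓ = θ/κ = 1.72395/1.13597 = 1.51760

1.1360 130.28 1.5176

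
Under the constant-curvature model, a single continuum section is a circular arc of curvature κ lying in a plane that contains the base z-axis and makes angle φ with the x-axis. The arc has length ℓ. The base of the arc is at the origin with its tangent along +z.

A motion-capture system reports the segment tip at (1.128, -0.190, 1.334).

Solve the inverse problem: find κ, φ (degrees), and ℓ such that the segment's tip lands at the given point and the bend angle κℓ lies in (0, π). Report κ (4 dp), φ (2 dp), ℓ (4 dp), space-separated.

0.7409 350.44 1.9135

ρ = √(x²+y²) = √(1.128² + -0.190²) = 1.14389
φ = atan2(y, x) mod 360° = atan2(-0.190, 1.128) = 350.4389°
|p|² = ρ² + z² = 1.14389² + 1.334² = 3.08804
κ = 2ρ / |p|² = 2×1.14389 / 3.08804 = 0.74085
θ = 2·atan2(ρ, z) = 2·atan2(1.14389, 1.334) = 1.41765 rad
ℓ = θ/κ = 1.41765/0.74085 = 1.91354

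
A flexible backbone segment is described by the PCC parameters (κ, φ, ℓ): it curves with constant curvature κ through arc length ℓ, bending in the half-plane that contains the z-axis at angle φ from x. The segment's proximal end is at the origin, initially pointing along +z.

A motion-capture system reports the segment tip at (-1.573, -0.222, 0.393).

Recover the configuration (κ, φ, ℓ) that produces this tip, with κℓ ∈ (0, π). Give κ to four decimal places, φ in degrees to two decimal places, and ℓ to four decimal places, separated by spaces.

1.1864 188.03 2.2392

ρ = √(x²+y²) = √(-1.573² + -0.222²) = 1.58859
φ = atan2(y, x) mod 360° = atan2(-0.222, -1.573) = 188.0332°
|p|² = ρ² + z² = 1.58859² + 0.393² = 2.67806
κ = 2ρ / |p|² = 2×1.58859 / 2.67806 = 1.18637
θ = 2·atan2(ρ, z) = 2·atan2(1.58859, 0.393) = 2.65655 rad
ℓ = θ/κ = 2.65655/1.18637 = 2.23922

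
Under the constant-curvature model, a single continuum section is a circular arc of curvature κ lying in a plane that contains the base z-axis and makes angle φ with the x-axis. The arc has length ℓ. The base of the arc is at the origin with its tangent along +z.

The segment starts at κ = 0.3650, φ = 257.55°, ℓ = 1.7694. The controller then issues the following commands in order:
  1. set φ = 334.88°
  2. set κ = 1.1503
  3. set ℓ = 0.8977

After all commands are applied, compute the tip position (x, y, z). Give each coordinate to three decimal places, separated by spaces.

initial: κ=0.3650, φ=257.55°, ℓ=1.7694
cmd 1: set φ=334.88° → (κ,φ,ℓ)=(0.3650,334.88°,1.7694) → tip=(0.4996,-0.2342,1.6489)
cmd 2: set κ=1.1503 → (κ,φ,ℓ)=(1.1503,334.88°,1.7694) → tip=(1.1398,-0.5344,0.7772)
cmd 3: set ℓ=0.8977 → (κ,φ,ℓ)=(1.1503,334.88°,0.8977) → tip=(0.3837,-0.1799,0.7465)

0.384 -0.180 0.746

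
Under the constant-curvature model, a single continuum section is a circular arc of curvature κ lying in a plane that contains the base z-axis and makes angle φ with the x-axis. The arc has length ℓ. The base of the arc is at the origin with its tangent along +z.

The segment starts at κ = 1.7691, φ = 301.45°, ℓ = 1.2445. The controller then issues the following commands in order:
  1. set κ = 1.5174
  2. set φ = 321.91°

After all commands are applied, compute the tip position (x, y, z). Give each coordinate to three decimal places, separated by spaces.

initial: κ=1.7691, φ=301.45°, ℓ=1.2445
cmd 1: set κ=1.5174 → (κ,φ,ℓ)=(1.5174,301.45°,1.2445) → tip=(0.4512,-0.7378,0.6261)
cmd 2: set φ=321.91° → (κ,φ,ℓ)=(1.5174,321.91°,1.2445) → tip=(0.6807,-0.5335,0.6261)

0.681 -0.534 0.626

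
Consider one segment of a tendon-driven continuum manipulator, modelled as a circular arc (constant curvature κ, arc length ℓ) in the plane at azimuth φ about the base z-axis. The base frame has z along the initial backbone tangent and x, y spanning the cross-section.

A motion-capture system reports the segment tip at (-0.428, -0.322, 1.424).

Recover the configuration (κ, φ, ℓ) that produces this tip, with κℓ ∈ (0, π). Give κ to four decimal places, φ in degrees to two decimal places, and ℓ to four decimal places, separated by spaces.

ρ = √(x²+y²) = √(-0.428² + -0.322²) = 0.53560
φ = atan2(y, x) mod 360° = atan2(-0.322, -0.428) = 216.9555°
|p|² = ρ² + z² = 0.53560² + 1.424² = 2.31464
κ = 2ρ / |p|² = 2×0.53560 / 2.31464 = 0.46279
θ = 2·atan2(ρ, z) = 2·atan2(0.53560, 1.424) = 0.71951 rad
ℓ = θ/κ = 0.71951/0.46279 = 1.55472

0.4628 216.96 1.5547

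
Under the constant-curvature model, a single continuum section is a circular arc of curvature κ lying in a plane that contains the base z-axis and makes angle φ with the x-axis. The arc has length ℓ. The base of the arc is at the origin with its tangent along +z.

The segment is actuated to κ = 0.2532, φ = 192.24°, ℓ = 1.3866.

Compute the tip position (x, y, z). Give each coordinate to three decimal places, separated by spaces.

θ = κ·ℓ = 0.2532 × 1.3866 = 0.35109 rad
ρ = (1 − cos θ)/κ = (1 − 0.93900)/0.2532 = 0.24092
z = sin θ / κ = 0.34392/0.2532 = 1.35829
x = ρ cos φ = 0.24092 × cos(192.24°) = -0.23544
y = ρ sin φ = 0.24092 × sin(192.24°) = -0.05108

-0.235 -0.051 1.358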